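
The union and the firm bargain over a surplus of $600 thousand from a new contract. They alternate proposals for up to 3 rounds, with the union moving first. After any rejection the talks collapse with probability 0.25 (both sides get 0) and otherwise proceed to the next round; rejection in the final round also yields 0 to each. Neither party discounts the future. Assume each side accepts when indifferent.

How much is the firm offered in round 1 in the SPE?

Round 3 (the union proposes): rejection yields 0 for the firm; the union offers 0 and keeps 600.
Round 2 (the firm proposes): rejecting gives the union an expected 0.75 × 600 = 450; the firm offers that and keeps 150.
Round 1 (the union proposes): rejecting gives the firm an expected 0.75 × 150 = 112.5; the union offers that and keeps 487.5.

112.5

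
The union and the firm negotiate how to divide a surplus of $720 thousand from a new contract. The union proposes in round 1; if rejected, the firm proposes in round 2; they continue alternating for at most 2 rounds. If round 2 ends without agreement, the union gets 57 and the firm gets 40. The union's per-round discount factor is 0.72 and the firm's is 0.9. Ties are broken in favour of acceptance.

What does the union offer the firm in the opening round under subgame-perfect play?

Round 2 (the firm proposes): the union gets 57 if talks fail, so the firm offers 57 and keeps 663.
Round 1 (the union proposes): the firm can get 663 next round, worth 0.9 × 663 = 596.7 now. The union offers 596.7 and keeps 720 − 596.7 = 123.3.

596.7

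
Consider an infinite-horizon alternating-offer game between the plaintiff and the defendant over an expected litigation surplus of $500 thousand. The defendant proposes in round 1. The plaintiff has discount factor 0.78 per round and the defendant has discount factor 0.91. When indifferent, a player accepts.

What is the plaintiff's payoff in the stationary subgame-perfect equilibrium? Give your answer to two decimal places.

120.95

When the defendant proposes, the plaintiff accepts any offer worth at least 0.78 times what the plaintiff would get by proposing next round; and vice versa.
This gives x = 500 − 0.78y and y = 500 − 0.91x, where x and y are each side's share when it proposes.
Hence (1 − 0.78·0.91)x = 500(1 − 0.78), i.e. 0.2902·x = 110.
x ≈ 379.0489; the plaintiff's share is 500 − x ≈ 120.9511.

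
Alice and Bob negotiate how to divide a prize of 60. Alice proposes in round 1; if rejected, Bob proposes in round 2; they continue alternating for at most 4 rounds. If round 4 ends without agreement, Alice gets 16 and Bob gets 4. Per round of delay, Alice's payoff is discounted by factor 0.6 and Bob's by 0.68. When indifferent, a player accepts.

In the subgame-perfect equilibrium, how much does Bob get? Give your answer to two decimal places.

Round 4 (Bob proposes): Alice gets 16 if talks fail, so Bob offers 16 and keeps 44.
Round 3 (Alice proposes): Bob can get 44 next round, worth 0.68 × 44 = 29.92 now, so Alice offers 29.92, keeping 30.08.
Round 2 (Bob proposes): Alice can get 30.08 next round, worth 0.6 × 30.08 = 18.048 now. Bob offers 18.048 and keeps 60 − 18.048 = 41.952.
Round 1 (Alice proposes): Bob can get 41.952 next round, worth 0.68 × 41.952 = 28.52736 now; Alice offers that and keeps 31.47264.

28.53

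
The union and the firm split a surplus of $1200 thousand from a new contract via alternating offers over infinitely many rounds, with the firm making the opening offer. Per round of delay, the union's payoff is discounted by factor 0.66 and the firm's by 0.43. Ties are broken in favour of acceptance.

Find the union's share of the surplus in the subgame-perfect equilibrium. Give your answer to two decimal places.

630.33

Let x be the firm's share when the firm proposes and y be the union's share when the union proposes.
The union accepts iff offered ≥ 0.66·y, so x = 1200 − 0.66y. Symmetrically y = 1200 − 0.43x.
Substituting: x = 1200 − 0.66(1200 − 0.43x), giving x(1 − 0.43·0.66) = 1200(1 − 0.66).
So x = 1200 × 0.34 / 0.7162 ≈ 569.6733, and the union receives 1200 − x ≈ 630.3267.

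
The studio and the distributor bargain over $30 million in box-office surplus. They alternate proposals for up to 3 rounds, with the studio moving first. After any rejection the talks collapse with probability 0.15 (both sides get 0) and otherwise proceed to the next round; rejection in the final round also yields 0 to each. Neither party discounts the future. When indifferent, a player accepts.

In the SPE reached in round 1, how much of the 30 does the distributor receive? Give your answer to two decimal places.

By backward induction:
Round 3 (the studio proposes): the distributor will accept anything ≥ 0, so the studio offers 0 and keeps 30.
Round 2 (the distributor proposes): rejecting gives the studio an expected 0.85 × 30 = 25.5. The distributor offers 25.5 and keeps 30 − 25.5 = 4.5.
Round 1 (the studio proposes): rejecting gives the distributor an expected 0.85 × 4.5 = 3.825, so the studio offers 3.825, keeping 26.175.

3.83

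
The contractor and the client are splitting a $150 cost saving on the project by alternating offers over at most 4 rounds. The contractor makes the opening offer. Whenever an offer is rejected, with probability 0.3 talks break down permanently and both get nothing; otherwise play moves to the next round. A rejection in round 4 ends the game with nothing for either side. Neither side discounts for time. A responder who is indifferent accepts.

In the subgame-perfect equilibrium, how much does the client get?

Round 4 (the client proposes): rejection yields 0 for the contractor; the client offers 0 and keeps 150.
Round 3 (the contractor proposes): rejecting gives the client an expected 0.7 × 150 = 105, so the contractor offers 105, keeping 45.
Round 2 (the client proposes): rejecting gives the contractor an expected 0.7 × 45 = 31.5. The client offers 31.5 and keeps 150 − 31.5 = 118.5.
Round 1 (the contractor proposes): rejecting gives the client an expected 0.7 × 118.5 = 82.95, so the contractor offers 82.95, keeping 67.05.

82.95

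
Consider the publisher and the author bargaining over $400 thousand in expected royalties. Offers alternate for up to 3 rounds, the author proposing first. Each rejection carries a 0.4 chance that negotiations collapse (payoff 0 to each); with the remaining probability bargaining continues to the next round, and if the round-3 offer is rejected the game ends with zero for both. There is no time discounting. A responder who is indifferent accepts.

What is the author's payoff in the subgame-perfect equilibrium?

304

Round 3 (the author proposes): the publisher will accept anything ≥ 0, so the author offers 0 and keeps 400.
Round 2 (the publisher proposes): rejecting gives the author an expected 0.6 × 400 = 240, so the publisher offers 240, keeping 160.
Round 1 (the author proposes): rejecting gives the publisher an expected 0.6 × 160 = 96; the author offers that and keeps 304.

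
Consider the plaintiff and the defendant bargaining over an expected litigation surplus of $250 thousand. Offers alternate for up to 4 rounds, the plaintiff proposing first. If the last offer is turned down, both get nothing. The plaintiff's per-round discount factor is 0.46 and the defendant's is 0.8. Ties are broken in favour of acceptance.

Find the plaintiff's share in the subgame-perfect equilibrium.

68.4

Round 4 (the defendant proposes): rejection yields 0 for the plaintiff; the defendant offers 0 and keeps 250.
Round 3 (the plaintiff proposes): the defendant can get 250 next round, worth 0.8 × 250 = 200 now, so the plaintiff offers 200, keeping 50.
Round 2 (the defendant proposes): the plaintiff can get 50 next round, worth 0.46 × 50 = 23 now. The defendant offers 23 and keeps 250 − 23 = 227.
Round 1 (the plaintiff proposes): the defendant can get 227 next round, worth 0.8 × 227 = 181.6 now. The plaintiff offers 181.6 and keeps 250 − 181.6 = 68.4.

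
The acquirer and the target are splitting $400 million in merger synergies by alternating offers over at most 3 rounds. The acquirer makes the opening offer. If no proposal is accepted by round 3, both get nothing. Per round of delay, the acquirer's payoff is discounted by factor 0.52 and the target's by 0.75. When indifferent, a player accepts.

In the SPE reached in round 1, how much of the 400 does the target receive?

Solve by backward induction from round 3.
Round 3 (the acquirer proposes): rejection yields 0 for the target; the acquirer offers 0 and keeps 400.
Round 2 (the target proposes): the acquirer can get 400 next round, worth 0.52 × 400 = 208 now. The target offers 208 and keeps 400 − 208 = 192.
Round 1 (the acquirer proposes): the target can get 192 next round, worth 0.75 × 192 = 144 now, so the acquirer offers 144, keeping 256.

144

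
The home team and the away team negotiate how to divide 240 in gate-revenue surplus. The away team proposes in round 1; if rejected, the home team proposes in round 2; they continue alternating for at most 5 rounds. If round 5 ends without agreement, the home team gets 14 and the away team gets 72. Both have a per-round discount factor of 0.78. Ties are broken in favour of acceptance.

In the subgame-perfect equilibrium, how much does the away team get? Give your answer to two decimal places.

168.58

Round 5 (the away team proposes): the home team gets 14 if talks fail, so the away team offers 14 and keeps 226.
Round 4 (the home team proposes): the away team can get 226 next round, worth 0.78 × 226 = 176.28 now. The home team offers 176.28 and keeps 240 − 176.28 = 63.72.
Round 3 (the away team proposes): the home team can get 63.72 next round, worth 0.78 × 63.72 = 49.7016 now; the away team offers that and keeps 190.2984.
Round 2 (the home team proposes): the away team can get 190.2984 next round, worth 0.78 × 190.2984 = 148.432752 now; the home team offers that and keeps 91.567248.
Round 1 (the away team proposes): the home team can get 91.567248 next round, worth 0.78 × 91.567248 = 71.42245344 now; the away team offers that and keeps 168.57754656.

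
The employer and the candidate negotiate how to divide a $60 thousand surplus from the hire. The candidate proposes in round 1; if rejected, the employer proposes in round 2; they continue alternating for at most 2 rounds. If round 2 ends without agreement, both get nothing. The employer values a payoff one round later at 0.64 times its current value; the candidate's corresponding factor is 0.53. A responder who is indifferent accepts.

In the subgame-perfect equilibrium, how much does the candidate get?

Work backward from the last round.
Round 2 (the employer proposes): rejection yields 0 for the candidate; the employer offers 0 and keeps 60.
Round 1 (the candidate proposes): the employer can get 60 next round, worth 0.64 × 60 = 38.4 now. The candidate offers 38.4 and keeps 60 − 38.4 = 21.6.

21.6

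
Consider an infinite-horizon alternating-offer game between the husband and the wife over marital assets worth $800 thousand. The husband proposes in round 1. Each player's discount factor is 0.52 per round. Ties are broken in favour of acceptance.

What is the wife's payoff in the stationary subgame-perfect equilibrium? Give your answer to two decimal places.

Let x be the husband's share when the husband proposes and y be the wife's share when the wife proposes.
The wife accepts iff offered ≥ 0.52·y, so x = 800 − 0.52y. Symmetrically y = 800 − 0.52x.
Substituting: x = 800 − 0.52(800 − 0.52x), giving x(1 − 0.52·0.52) = 800(1 − 0.52).
So x = 800 × 0.48 / 0.7296 ≈ 526.3158, and the wife receives 800 − x ≈ 273.6842.

273.68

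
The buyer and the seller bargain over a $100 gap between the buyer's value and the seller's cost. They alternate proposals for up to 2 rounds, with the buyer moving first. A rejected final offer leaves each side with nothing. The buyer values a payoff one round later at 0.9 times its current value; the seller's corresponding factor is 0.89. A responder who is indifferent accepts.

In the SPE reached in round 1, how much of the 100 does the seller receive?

89

Round 2 (the seller proposes): the buyer will accept anything ≥ 0, so the seller offers 0 and keeps 100.
Round 1 (the buyer proposes): the seller can get 100 next round, worth 0.89 × 100 = 89 now, so the buyer offers 89, keeping 11.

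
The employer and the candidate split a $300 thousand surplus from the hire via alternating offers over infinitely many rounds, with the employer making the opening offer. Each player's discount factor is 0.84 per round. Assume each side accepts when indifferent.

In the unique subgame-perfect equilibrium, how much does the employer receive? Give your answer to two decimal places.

163.04

Let x be the employer's share when the employer proposes and y be the candidate's share when the candidate proposes.
The candidate accepts iff offered ≥ 0.84·y, so x = 300 − 0.84y. Symmetrically y = 300 − 0.84x.
Substituting: x = 300 − 0.84(300 − 0.84x), giving x(1 − 0.84·0.84) = 300(1 − 0.84).
So x = 300 × 0.16 / 0.2944 ≈ 163.0435, and the candidate receives 300 − x ≈ 136.9565.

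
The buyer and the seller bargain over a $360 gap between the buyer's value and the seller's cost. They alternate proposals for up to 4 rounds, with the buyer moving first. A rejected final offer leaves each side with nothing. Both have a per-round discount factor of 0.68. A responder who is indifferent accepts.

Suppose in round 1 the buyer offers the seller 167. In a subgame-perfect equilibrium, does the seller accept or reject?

Reject

Round 4 (the seller proposes): rejection yields 0 for the buyer; the seller offers 0 and keeps 360.
Round 3 (the buyer proposes): the seller can get 360 next round, worth 0.68 × 360 = 244.8 now, so the buyer offers 244.8, keeping 115.2.
Round 2 (the seller proposes): the buyer can get 115.2 next round, worth 0.68 × 115.2 = 78.336 now. The seller offers 78.336 and keeps 360 − 78.336 = 281.664.
So by rejecting in round 1, the seller gets 281.664 next round, worth 0.68 × 281.664 = 191.53152 now.
Offer 167 < 191.53152, so the seller rejects.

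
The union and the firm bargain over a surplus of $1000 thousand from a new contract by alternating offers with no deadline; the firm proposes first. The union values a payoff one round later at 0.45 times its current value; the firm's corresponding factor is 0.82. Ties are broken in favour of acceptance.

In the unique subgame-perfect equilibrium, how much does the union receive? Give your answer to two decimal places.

In a stationary SPE each proposer offers the other exactly their discounted continuation value.
If the firm keeps x when proposing and the union keeps y when proposing, then x = 1000 − 0.45y and y = 1000 − 0.82x.
Solving: x = 1000(1 − 0.45) / (1 − 0.82·0.45) = 550 / 0.631 ≈ 871.6323.
The union gets 1000 − 871.6323 ≈ 128.3677.

128.37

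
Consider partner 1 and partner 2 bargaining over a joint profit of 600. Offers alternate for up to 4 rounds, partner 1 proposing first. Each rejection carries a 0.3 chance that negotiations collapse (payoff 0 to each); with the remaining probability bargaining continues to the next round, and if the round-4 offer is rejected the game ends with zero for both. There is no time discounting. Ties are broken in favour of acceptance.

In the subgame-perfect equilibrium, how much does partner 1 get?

268.2

Round 4 (partner 2 proposes): partner 1 will accept anything ≥ 0, so partner 2 offers 0 and keeps 600.
Round 3 (partner 1 proposes): rejecting gives partner 2 an expected 0.7 × 600 = 420; partner 1 offers that and keeps 180.
Round 2 (partner 2 proposes): rejecting gives partner 1 an expected 0.7 × 180 = 126, so partner 2 offers 126, keeping 474.
Round 1 (partner 1 proposes): rejecting gives partner 2 an expected 0.7 × 474 = 331.8. Partner 1 offers 331.8 and keeps 600 − 331.8 = 268.2.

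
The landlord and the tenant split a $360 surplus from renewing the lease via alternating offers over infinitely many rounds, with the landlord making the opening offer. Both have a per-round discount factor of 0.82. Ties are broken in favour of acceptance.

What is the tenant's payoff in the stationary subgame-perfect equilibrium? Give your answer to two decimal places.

162.20

When the landlord proposes, the tenant accepts any offer worth at least 0.82 times what the tenant would get by proposing next round; and vice versa.
This gives x = 360 − 0.82y and y = 360 − 0.82x, where x and y are each side's share when it proposes.
Hence (1 − 0.82·0.82)x = 360(1 − 0.82), i.e. 0.3276·x = 64.8.
x ≈ 197.8022; the tenant's share is 360 − x ≈ 162.1978.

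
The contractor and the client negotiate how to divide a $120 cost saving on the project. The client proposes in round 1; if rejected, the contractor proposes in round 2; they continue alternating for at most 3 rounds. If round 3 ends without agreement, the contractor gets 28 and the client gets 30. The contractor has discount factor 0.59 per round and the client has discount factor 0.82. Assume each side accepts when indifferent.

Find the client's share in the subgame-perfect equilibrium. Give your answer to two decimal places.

Round 3 (the client proposes): the contractor gets 28 if talks fail, so the client offers 28 and keeps 92.
Round 2 (the contractor proposes): the client can get 92 next round, worth 0.82 × 92 = 75.44 now. The contractor offers 75.44 and keeps 120 − 75.44 = 44.56.
Round 1 (the client proposes): the contractor can get 44.56 next round, worth 0.59 × 44.56 = 26.2904 now, so the client offers 26.2904, keeping 93.7096.

93.71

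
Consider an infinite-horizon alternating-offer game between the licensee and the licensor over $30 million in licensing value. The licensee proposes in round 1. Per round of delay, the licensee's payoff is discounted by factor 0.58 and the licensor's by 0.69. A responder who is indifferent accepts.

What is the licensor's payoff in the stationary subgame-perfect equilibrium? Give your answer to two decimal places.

In a stationary SPE each proposer offers the other exactly their discounted continuation value.
If the licensee keeps x when proposing and the licensor keeps y when proposing, then x = 30 − 0.69y and y = 30 − 0.58x.
Solving: x = 30(1 − 0.69) / (1 − 0.58·0.69) = 9.3 / 0.5998 ≈ 15.5052.
The licensor gets 30 − 15.5052 ≈ 14.4948.

14.49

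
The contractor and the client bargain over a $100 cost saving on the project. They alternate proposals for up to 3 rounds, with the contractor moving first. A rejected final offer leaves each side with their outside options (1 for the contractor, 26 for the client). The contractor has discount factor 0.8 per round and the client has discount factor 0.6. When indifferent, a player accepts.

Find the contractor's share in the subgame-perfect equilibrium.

Round 3 (the contractor proposes): the client gets 26 if talks fail, so the contractor offers 26 and keeps 74.
Round 2 (the client proposes): the contractor can get 74 next round, worth 0.8 × 74 = 59.2 now; the client offers that and keeps 40.8.
Round 1 (the contractor proposes): the client can get 40.8 next round, worth 0.6 × 40.8 = 24.48 now; the contractor offers that and keeps 75.52.

75.52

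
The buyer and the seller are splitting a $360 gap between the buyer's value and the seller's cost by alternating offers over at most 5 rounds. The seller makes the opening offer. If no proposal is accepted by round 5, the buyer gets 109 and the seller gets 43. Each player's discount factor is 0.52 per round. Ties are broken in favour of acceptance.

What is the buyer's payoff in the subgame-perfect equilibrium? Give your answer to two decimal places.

122.12

Round 5 (the seller proposes): the buyer gets 109 if talks fail, so the seller offers 109 and keeps 251.
Round 4 (the buyer proposes): the seller can get 251 next round, worth 0.52 × 251 = 130.52 now, so the buyer offers 130.52, keeping 229.48.
Round 3 (the seller proposes): the buyer can get 229.48 next round, worth 0.52 × 229.48 = 119.3296 now; the seller offers that and keeps 240.6704.
Round 2 (the buyer proposes): the seller can get 240.6704 next round, worth 0.52 × 240.6704 = 125.148608 now. The buyer offers 125.148608 and keeps 360 − 125.148608 = 234.851392.
Round 1 (the seller proposes): the buyer can get 234.851392 next round, worth 0.52 × 234.851392 = 122.12272384 now. The seller offers 122.12272384 and keeps 360 − 122.12272384 = 237.87727616.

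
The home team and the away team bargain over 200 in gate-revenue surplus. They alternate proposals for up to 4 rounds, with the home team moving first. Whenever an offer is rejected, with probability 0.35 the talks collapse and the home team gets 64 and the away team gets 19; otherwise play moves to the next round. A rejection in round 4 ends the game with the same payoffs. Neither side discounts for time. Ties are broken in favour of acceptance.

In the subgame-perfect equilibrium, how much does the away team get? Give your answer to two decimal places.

77.75

Round 4 (the away team proposes): the home team gets 64 if talks fail, so the away team offers 64 and keeps 136.
Round 3 (the home team proposes): rejecting gives the away team an expected 0.65 × 136 + 0.35 × 19 = 95.05, so the home team offers 95.05, keeping 104.95.
Round 2 (the away team proposes): rejecting gives the home team an expected 0.65 × 104.95 + 0.35 × 64 = 90.6175. The away team offers 90.6175 and keeps 200 − 90.6175 = 109.3825.
Round 1 (the home team proposes): rejecting gives the away team an expected 0.65 × 109.3825 + 0.35 × 19 = 77.748625, so the home team offers 77.748625, keeping 122.251375.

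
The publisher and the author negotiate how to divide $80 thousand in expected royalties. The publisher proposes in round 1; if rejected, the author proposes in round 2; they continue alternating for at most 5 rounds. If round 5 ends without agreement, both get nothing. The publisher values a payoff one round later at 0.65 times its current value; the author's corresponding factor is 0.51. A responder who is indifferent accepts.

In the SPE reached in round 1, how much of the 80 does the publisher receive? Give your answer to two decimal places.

60.99

Round 5 (the publisher proposes): rejection yields 0 for the author; the publisher offers 0 and keeps 80.
Round 4 (the author proposes): the publisher can get 80 next round, worth 0.65 × 80 = 52 now, so the author offers 52, keeping 28.
Round 3 (the publisher proposes): the author can get 28 next round, worth 0.51 × 28 = 14.28 now, so the publisher offers 14.28, keeping 65.72.
Round 2 (the author proposes): the publisher can get 65.72 next round, worth 0.65 × 65.72 = 42.718 now; the author offers that and keeps 37.282.
Round 1 (the publisher proposes): the author can get 37.282 next round, worth 0.51 × 37.282 = 19.01382 now. The publisher offers 19.01382 and keeps 80 − 19.01382 = 60.98618.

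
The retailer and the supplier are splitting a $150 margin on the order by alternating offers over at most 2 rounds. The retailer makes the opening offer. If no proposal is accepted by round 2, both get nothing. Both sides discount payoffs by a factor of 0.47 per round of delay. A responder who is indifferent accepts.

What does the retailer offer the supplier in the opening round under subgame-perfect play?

70.5

By backward induction:
Round 2 (the supplier proposes): rejection yields 0 for the retailer; the supplier offers 0 and keeps 150.
Round 1 (the retailer proposes): the supplier can get 150 next round, worth 0.47 × 150 = 70.5 now. The retailer offers 70.5 and keeps 150 − 70.5 = 79.5.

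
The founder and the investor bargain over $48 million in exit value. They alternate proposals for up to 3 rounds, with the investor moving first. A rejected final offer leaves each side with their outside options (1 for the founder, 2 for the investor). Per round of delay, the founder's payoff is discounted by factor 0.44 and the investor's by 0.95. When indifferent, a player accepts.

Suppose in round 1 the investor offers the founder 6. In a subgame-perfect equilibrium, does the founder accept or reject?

Work out the founder's continuation value if the offer is rejected.
Round 3 (the investor proposes): the founder gets 1 if talks fail, so the investor offers 1 and keeps 47.
Round 2 (the founder proposes): the investor can get 47 next round, worth 0.95 × 47 = 44.65 now, so the founder offers 44.65, keeping 3.35.
So by rejecting in round 1, the founder gets 3.35 next round, worth 0.44 × 3.35 = 1.474 now.
Offer 6 ≥ 1.474, so the founder accepts.

Accept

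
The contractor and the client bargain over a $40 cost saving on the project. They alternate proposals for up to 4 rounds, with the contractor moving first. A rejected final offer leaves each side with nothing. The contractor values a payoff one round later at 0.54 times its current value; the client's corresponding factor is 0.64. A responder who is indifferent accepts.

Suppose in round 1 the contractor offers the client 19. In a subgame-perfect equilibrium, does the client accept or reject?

Reject

Round 4 (the client proposes): the contractor will accept anything ≥ 0, so the client offers 0 and keeps 40.
Round 3 (the contractor proposes): the client can get 40 next round, worth 0.64 × 40 = 25.6 now; the contractor offers that and keeps 14.4.
Round 2 (the client proposes): the contractor can get 14.4 next round, worth 0.54 × 14.4 = 7.776 now; the client offers that and keeps 32.224.
So by rejecting in round 1, the client gets 32.224 next round, worth 0.64 × 32.224 = 20.62336 now.
Offer 19 < 20.62336, so the client rejects.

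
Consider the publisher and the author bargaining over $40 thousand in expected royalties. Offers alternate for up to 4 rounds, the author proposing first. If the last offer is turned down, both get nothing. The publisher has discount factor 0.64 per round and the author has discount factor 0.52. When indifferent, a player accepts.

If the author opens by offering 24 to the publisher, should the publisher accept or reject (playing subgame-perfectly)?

Round 4 (the publisher proposes): rejection yields 0 for the author; the publisher offers 0 and keeps 40.
Round 3 (the author proposes): the publisher can get 40 next round, worth 0.64 × 40 = 25.6 now; the author offers that and keeps 14.4.
Round 2 (the publisher proposes): the author can get 14.4 next round, worth 0.52 × 14.4 = 7.488 now; the publisher offers that and keeps 32.512.
So by rejecting in round 1, the publisher gets 32.512 next round, worth 0.64 × 32.512 = 20.80768 now.
Offer 24 ≥ 20.80768, so the publisher accepts.

Accept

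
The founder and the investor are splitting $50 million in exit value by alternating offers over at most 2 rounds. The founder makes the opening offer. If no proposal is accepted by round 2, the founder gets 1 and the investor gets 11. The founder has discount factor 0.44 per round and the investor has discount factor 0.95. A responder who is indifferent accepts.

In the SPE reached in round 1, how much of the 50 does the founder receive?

3.45

Round 2 (the investor proposes): the founder gets 1 if talks fail, so the investor offers 1 and keeps 49.
Round 1 (the founder proposes): the investor can get 49 next round, worth 0.95 × 49 = 46.55 now. The founder offers 46.55 and keeps 50 − 46.55 = 3.45.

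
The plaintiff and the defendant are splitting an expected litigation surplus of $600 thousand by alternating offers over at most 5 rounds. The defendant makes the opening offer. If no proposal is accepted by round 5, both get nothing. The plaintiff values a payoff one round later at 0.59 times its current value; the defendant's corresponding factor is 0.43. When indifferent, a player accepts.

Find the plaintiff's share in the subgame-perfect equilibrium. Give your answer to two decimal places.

Round 5 (the defendant proposes): the plaintiff will accept anything ≥ 0, so the defendant offers 0 and keeps 600.
Round 4 (the plaintiff proposes): the defendant can get 600 next round, worth 0.43 × 600 = 258 now; the plaintiff offers that and keeps 342.
Round 3 (the defendant proposes): the plaintiff can get 342 next round, worth 0.59 × 342 = 201.78 now; the defendant offers that and keeps 398.22.
Round 2 (the plaintiff proposes): the defendant can get 398.22 next round, worth 0.43 × 398.22 = 171.2346 now; the plaintiff offers that and keeps 428.7654.
Round 1 (the defendant proposes): the plaintiff can get 428.7654 next round, worth 0.59 × 428.7654 = 252.971586 now, so the defendant offers 252.971586, keeping 347.028414.

252.97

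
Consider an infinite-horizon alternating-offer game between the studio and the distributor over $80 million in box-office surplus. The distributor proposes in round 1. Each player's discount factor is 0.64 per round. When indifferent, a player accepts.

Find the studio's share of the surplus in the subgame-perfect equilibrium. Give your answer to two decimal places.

In a stationary SPE each proposer offers the other exactly their discounted continuation value.
If the distributor keeps x when proposing and the studio keeps y when proposing, then x = 80 − 0.64y and y = 80 − 0.64x.
Solving: x = 80(1 − 0.64) / (1 − 0.64·0.64) = 28.8 / 0.5904 ≈ 48.7805.
The studio gets 80 − 48.7805 ≈ 31.2195.

31.22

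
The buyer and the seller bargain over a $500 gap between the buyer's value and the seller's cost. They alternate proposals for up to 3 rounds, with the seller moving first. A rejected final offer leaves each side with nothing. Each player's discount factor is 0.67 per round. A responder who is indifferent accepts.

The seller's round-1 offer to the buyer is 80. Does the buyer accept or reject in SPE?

Work out the buyer's continuation value if the offer is rejected.
Round 3 (the seller proposes): the buyer will accept anything ≥ 0, so the seller offers 0 and keeps 500.
Round 2 (the buyer proposes): the seller can get 500 next round, worth 0.67 × 500 = 335 now; the buyer offers that and keeps 165.
So by rejecting in round 1, the buyer gets 165 next round, worth 0.67 × 165 = 110.55 now.
Offer 80 < 110.55, so the buyer rejects.

Reject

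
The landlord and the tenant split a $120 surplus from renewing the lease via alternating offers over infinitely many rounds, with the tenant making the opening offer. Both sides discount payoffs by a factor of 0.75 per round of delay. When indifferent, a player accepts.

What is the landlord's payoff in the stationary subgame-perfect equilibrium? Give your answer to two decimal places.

51.43

When the tenant proposes, the landlord accepts any offer worth at least 0.75 times what the landlord would get by proposing next round; and vice versa.
This gives x = 120 − 0.75y and y = 120 − 0.75x, where x and y are each side's share when it proposes.
Hence (1 − 0.75·0.75)x = 120(1 − 0.75), i.e. 0.4375·x = 30.
x ≈ 68.5714; the landlord's share is 120 − x ≈ 51.4286.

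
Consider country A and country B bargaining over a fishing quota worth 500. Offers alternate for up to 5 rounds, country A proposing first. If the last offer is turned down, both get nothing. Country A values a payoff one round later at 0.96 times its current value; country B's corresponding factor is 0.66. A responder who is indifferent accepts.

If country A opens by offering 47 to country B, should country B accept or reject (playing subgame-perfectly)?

Accept

Round 5 (country A proposes): country B will accept anything ≥ 0, so country A offers 0 and keeps 500.
Round 4 (country B proposes): country A can get 500 next round, worth 0.96 × 500 = 480 now. Country B offers 480 and keeps 500 − 480 = 20.
Round 3 (country A proposes): country B can get 20 next round, worth 0.66 × 20 = 13.2 now, so country A offers 13.2, keeping 486.8.
Round 2 (country B proposes): country A can get 486.8 next round, worth 0.96 × 486.8 = 467.328 now; country B offers that and keeps 32.672.
So by rejecting in round 1, country B gets 32.672 next round, worth 0.66 × 32.672 = 21.56352 now.
Offer 47 ≥ 21.56352, so country B accepts.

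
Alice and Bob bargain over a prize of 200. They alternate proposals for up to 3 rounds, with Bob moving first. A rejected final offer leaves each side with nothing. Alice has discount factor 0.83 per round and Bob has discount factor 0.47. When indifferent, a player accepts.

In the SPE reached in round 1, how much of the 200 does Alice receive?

87.98

Round 3 (Bob proposes): rejection yields 0 for Alice; Bob offers 0 and keeps 200.
Round 2 (Alice proposes): Bob can get 200 next round, worth 0.47 × 200 = 94 now. Alice offers 94 and keeps 200 − 94 = 106.
Round 1 (Bob proposes): Alice can get 106 next round, worth 0.83 × 106 = 87.98 now; Bob offers that and keeps 112.02.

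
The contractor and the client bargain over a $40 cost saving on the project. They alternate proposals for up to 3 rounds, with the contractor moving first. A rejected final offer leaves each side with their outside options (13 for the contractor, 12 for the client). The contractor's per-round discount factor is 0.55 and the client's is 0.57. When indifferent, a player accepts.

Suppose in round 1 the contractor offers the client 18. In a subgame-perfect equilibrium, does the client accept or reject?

Round 3 (the contractor proposes): the client gets 12 if talks fail, so the contractor offers 12 and keeps 28.
Round 2 (the client proposes): the contractor can get 28 next round, worth 0.55 × 28 = 15.4 now, so the client offers 15.4, keeping 24.6.
So by rejecting in round 1, the client gets 24.6 next round, worth 0.57 × 24.6 = 14.022 now.
Offer 18 ≥ 14.022, so the client accepts.

Accept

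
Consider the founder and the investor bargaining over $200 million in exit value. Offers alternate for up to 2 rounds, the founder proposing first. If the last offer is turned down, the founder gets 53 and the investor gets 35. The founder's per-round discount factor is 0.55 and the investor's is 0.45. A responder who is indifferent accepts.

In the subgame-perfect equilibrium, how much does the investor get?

66.15

Solve by backward induction from round 2.
Round 2 (the investor proposes): the founder gets 53 if talks fail, so the investor offers 53 and keeps 147.
Round 1 (the founder proposes): the investor can get 147 next round, worth 0.45 × 147 = 66.15 now, so the founder offers 66.15, keeping 133.85.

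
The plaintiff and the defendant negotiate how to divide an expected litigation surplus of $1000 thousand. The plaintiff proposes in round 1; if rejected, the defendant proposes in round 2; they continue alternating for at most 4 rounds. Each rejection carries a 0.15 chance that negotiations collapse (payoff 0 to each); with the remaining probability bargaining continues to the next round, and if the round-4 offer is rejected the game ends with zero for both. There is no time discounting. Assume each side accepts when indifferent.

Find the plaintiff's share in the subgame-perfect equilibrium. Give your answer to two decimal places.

258.38

Round 4 (the defendant proposes): rejection yields 0 for the plaintiff; the defendant offers 0 and keeps 1000.
Round 3 (the plaintiff proposes): rejecting gives the defendant an expected 0.85 × 1000 = 850. The plaintiff offers 850 and keeps 1000 − 850 = 150.
Round 2 (the defendant proposes): rejecting gives the plaintiff an expected 0.85 × 150 = 127.5. The defendant offers 127.5 and keeps 1000 − 127.5 = 872.5.
Round 1 (the plaintiff proposes): rejecting gives the defendant an expected 0.85 × 872.5 = 741.625, so the plaintiff offers 741.625, keeping 258.375.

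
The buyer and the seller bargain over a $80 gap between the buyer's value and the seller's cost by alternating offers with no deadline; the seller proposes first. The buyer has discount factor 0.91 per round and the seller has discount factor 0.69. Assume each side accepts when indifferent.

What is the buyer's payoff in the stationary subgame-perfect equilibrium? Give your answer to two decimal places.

In a stationary SPE each proposer offers the other exactly their discounted continuation value.
If the seller keeps x when proposing and the buyer keeps y when proposing, then x = 80 − 0.91y and y = 80 − 0.69x.
Solving: x = 80(1 − 0.91) / (1 − 0.69·0.91) = 7.2 / 0.3721 ≈ 19.3496.
The buyer gets 80 − 19.3496 ≈ 60.6504.

60.65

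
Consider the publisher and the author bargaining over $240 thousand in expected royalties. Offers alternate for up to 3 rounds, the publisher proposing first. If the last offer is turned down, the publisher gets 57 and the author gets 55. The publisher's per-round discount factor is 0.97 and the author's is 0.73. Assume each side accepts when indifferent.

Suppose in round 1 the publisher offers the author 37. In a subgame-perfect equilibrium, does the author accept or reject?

Reject

Work out the author's continuation value if the offer is rejected.
Round 3 (the publisher proposes): the author gets 55 if talks fail, so the publisher offers 55 and keeps 185.
Round 2 (the author proposes): the publisher can get 185 next round, worth 0.97 × 185 = 179.45 now. The author offers 179.45 and keeps 240 − 179.45 = 60.55.
So by rejecting in round 1, the author gets 60.55 next round, worth 0.73 × 60.55 = 44.2015 now.
Offer 37 < 44.2015, so the author rejects.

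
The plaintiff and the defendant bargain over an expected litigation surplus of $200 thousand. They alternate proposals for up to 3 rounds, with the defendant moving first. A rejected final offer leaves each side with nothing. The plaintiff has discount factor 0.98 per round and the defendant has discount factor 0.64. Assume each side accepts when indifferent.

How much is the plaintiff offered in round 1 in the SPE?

Work backward from the last round.
Round 3 (the defendant proposes): rejection yields 0 for the plaintiff; the defendant offers 0 and keeps 200.
Round 2 (the plaintiff proposes): the defendant can get 200 next round, worth 0.64 × 200 = 128 now. The plaintiff offers 128 and keeps 200 − 128 = 72.
Round 1 (the defendant proposes): the plaintiff can get 72 next round, worth 0.98 × 72 = 70.56 now; the defendant offers that and keeps 129.44.

70.56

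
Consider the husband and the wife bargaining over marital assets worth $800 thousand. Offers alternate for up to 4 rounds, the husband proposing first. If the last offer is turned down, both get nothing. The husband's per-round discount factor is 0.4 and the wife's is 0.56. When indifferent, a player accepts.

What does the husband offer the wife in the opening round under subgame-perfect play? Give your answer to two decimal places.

By backward induction:
Round 4 (the wife proposes): rejection yields 0 for the husband; the wife offers 0 and keeps 800.
Round 3 (the husband proposes): the wife can get 800 next round, worth 0.56 × 800 = 448 now, so the husband offers 448, keeping 352.
Round 2 (the wife proposes): the husband can get 352 next round, worth 0.4 × 352 = 140.8 now. The wife offers 140.8 and keeps 800 − 140.8 = 659.2.
Round 1 (the husband proposes): the wife can get 659.2 next round, worth 0.56 × 659.2 = 369.152 now. The husband offers 369.152 and keeps 800 − 369.152 = 430.848.

369.15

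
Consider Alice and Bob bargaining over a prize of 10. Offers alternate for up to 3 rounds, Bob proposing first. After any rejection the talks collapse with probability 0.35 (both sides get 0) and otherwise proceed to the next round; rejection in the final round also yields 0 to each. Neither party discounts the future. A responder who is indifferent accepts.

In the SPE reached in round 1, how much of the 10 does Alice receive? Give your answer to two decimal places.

2.28

By backward induction:
Round 3 (Bob proposes): rejection yields 0 for Alice; Bob offers 0 and keeps 10.
Round 2 (Alice proposes): rejecting gives Bob an expected 0.65 × 10 = 6.5; Alice offers that and keeps 3.5.
Round 1 (Bob proposes): rejecting gives Alice an expected 0.65 × 3.5 = 2.275; Bob offers that and keeps 7.725.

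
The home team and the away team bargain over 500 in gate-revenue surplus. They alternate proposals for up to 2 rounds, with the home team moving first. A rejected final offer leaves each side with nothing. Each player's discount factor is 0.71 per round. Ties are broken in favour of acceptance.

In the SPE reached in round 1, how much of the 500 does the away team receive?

355

Round 2 (the away team proposes): the home team will accept anything ≥ 0, so the away team offers 0 and keeps 500.
Round 1 (the home team proposes): the away team can get 500 next round, worth 0.71 × 500 = 355 now. The home team offers 355 and keeps 500 − 355 = 145.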